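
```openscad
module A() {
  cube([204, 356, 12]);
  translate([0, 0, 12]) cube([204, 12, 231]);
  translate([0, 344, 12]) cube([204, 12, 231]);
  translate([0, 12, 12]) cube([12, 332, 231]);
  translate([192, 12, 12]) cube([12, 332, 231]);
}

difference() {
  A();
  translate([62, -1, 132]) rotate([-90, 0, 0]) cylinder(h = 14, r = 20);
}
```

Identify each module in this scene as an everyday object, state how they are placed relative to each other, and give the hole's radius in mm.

A is an open box. The open box has a circular hole through its front wall. The hole's radius is 20 mm.

The subtracted cylinder has r = 20 mm.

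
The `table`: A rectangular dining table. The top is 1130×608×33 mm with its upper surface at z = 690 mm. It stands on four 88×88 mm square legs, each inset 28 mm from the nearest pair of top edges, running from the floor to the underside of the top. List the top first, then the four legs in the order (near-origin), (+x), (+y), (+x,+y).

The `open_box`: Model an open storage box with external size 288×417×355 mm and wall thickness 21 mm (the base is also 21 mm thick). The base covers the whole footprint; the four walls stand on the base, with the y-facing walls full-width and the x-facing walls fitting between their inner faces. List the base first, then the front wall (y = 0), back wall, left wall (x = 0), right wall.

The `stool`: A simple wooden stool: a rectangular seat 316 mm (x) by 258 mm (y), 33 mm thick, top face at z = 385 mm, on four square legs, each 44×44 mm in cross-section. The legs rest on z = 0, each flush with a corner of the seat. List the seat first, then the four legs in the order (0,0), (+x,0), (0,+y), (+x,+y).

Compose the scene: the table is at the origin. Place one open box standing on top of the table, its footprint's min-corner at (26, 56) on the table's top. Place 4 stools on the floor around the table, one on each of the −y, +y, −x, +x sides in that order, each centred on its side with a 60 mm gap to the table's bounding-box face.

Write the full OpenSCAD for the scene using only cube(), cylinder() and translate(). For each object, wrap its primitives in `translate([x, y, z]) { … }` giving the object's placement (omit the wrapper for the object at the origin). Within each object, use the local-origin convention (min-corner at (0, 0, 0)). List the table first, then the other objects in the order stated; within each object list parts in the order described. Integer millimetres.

translate([0, 0, 657]) cube([1130, 608, 33]);
translate([28, 28, 0]) cube([88, 88, 657]);
translate([1014, 28, 0]) cube([88, 88, 657]);
translate([28, 492, 0]) cube([88, 88, 657]);
translate([1014, 492, 0]) cube([88, 88, 657]);
translate([26, 56, 690]) {
  cube([288, 417, 21]);
  translate([0, 0, 21]) cube([288, 21, 334]);
  translate([0, 396, 21]) cube([288, 21, 334]);
  translate([0, 21, 21]) cube([21, 375, 334]);
  translate([267, 21, 21]) cube([21, 375, 334]);
}
translate([407, -318, 0]) {
  translate([0, 0, 352]) cube([316, 258, 33]);
  cube([44, 44, 352]);
  translate([272, 0, 0]) cube([44, 44, 352]);
  translate([0, 214, 0]) cube([44, 44, 352]);
  translate([272, 214, 0]) cube([44, 44, 352]);
}
translate([407, 668, 0]) {
  translate([0, 0, 352]) cube([316, 258, 33]);
  cube([44, 44, 352]);
  translate([272, 0, 0]) cube([44, 44, 352]);
  translate([0, 214, 0]) cube([44, 44, 352]);
  translate([272, 214, 0]) cube([44, 44, 352]);
}
translate([-376, 175, 0]) {
  translate([0, 0, 352]) cube([316, 258, 33]);
  cube([44, 44, 352]);
  translate([272, 0, 0]) cube([44, 44, 352]);
  translate([0, 214, 0]) cube([44, 44, 352]);
  translate([272, 214, 0]) cube([44, 44, 352]);
}
translate([1190, 175, 0]) {
  translate([0, 0, 352]) cube([316, 258, 33]);
  cube([44, 44, 352]);
  translate([272, 0, 0]) cube([44, 44, 352]);
  translate([0, 214, 0]) cube([44, 44, 352]);
  translate([272, 214, 0]) cube([44, 44, 352]);
}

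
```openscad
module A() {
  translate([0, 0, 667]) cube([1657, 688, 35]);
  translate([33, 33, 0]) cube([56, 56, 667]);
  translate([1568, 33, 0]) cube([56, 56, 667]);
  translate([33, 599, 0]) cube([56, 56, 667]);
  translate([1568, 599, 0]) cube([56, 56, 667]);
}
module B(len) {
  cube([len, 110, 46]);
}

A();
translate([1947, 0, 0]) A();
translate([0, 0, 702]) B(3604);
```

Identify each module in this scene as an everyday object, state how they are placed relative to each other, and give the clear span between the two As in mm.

A is a table. B is a beam. A beam spans the tops of two tables. The clear span between the two tables is 290 mm.

Second table starts at x = 1947; first ends at x = 1657; clear span = 1947 − 1657 = 290 mm.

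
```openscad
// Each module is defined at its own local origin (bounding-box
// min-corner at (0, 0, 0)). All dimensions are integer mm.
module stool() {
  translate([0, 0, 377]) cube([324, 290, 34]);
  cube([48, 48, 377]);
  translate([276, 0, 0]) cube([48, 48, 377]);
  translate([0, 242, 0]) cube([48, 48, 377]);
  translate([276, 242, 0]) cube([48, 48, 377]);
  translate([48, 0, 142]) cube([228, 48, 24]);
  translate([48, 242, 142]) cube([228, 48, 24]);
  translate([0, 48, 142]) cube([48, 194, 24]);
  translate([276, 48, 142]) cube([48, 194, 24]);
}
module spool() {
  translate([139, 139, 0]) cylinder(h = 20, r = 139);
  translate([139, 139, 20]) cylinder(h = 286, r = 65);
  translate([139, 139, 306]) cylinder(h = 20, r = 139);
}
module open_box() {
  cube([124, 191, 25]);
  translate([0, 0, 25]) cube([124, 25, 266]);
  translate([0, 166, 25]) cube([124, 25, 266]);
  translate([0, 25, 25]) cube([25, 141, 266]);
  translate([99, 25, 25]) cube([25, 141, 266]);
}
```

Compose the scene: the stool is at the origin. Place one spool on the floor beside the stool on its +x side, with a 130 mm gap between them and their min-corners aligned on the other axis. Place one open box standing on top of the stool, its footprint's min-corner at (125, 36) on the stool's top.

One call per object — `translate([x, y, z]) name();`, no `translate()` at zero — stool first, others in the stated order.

stool();
translate([454, 0, 0]) spool();
translate([125, 36, 411]) open_box();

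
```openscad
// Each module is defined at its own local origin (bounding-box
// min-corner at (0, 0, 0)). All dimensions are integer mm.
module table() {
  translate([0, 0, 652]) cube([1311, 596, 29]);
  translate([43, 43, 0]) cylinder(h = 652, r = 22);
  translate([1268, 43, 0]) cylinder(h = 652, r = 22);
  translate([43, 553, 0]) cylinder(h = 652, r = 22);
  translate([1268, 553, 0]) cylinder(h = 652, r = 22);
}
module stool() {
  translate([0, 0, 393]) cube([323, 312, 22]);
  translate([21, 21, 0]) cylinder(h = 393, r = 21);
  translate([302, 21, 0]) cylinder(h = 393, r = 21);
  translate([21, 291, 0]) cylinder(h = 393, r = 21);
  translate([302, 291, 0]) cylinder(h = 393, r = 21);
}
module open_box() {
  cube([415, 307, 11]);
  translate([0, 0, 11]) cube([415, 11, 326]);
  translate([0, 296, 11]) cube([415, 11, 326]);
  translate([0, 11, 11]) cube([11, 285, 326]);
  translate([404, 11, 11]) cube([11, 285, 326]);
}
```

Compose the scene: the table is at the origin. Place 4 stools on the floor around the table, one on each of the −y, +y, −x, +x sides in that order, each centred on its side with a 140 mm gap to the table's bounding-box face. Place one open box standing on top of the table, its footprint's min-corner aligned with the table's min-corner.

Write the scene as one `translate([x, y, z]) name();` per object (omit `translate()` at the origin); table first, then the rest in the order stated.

table();
translate([494, -452, 0]) stool();
translate([494, 736, 0]) stool();
translate([-463, 142, 0]) stool();
translate([1451, 142, 0]) stool();
translate([0, 0, 681]) open_box();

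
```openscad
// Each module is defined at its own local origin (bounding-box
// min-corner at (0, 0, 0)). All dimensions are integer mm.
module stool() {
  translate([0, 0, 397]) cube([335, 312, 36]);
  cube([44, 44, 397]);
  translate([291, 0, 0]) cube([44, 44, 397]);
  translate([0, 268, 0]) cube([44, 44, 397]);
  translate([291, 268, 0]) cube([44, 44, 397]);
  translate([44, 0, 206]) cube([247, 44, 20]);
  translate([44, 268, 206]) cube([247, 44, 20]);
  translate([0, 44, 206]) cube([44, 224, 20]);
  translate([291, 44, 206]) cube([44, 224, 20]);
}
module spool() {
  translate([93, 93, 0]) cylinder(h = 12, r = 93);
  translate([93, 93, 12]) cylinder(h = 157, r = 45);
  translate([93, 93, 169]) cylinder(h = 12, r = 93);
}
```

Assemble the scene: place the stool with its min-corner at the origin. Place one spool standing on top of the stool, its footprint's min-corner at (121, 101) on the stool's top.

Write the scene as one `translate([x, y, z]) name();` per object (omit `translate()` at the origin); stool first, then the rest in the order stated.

stool();
translate([121, 101, 433]) spool();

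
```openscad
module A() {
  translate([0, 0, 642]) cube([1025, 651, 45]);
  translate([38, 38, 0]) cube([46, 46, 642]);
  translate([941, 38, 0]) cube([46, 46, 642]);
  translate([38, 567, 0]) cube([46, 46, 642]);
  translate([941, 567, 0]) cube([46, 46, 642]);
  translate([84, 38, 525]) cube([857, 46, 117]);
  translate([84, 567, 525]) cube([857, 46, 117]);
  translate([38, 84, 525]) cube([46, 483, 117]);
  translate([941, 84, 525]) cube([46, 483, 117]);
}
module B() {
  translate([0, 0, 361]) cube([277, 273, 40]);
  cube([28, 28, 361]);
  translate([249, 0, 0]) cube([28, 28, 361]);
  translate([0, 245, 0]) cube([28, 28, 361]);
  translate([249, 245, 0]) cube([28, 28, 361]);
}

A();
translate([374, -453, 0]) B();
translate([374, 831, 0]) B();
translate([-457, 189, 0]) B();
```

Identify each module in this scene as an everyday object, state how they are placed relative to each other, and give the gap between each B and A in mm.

A is a table. B is a stool. Three stools sit around the table at the −y, +y, −x sides. The gap between each stool and the table is 180 mm.

Each stool's nearest face is 180 mm from the table's bounding box.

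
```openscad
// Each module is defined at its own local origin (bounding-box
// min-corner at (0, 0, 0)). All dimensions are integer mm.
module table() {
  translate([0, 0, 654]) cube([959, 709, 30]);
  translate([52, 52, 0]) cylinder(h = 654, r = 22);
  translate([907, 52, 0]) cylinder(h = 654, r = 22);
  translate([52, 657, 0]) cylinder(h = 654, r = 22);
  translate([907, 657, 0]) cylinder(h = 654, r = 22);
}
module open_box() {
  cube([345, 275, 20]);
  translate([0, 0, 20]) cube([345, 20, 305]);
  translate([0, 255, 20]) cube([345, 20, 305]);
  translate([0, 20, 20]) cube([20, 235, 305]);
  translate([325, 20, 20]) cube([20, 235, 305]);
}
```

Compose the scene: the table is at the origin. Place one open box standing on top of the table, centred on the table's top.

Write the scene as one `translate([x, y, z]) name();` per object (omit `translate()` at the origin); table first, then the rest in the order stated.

table();
translate([307, 217, 684]) open_box();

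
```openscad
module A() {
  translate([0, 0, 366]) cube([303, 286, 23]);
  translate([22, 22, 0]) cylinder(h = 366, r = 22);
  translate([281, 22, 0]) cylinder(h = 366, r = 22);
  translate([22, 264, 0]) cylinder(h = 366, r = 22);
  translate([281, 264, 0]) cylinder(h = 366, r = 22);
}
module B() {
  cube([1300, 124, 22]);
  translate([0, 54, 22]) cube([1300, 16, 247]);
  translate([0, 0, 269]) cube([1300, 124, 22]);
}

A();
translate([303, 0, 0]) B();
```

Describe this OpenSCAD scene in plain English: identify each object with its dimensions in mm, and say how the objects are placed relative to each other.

A is a four-legged stool. The seat is a 303×286×23 mm slab whose top surface is at z = 389 mm; four round legs, each 44 mm in diameter, run from the floor (z = 0) to the underside of the seat, each leg's axis is inset half a diameter from the nearest pair of seat edges (so the leg's bounding box is flush with the corner).

B is an I-beam lying along x, 1300 mm long. Overall section height 291 mm. Two flanges 124 mm wide (y) and 22 mm thick, one on the floor and one at the top; a web 16 mm thick runs between them, centred on the flange width.

The I-beam is against the stool's +x side, with their −y faces flush.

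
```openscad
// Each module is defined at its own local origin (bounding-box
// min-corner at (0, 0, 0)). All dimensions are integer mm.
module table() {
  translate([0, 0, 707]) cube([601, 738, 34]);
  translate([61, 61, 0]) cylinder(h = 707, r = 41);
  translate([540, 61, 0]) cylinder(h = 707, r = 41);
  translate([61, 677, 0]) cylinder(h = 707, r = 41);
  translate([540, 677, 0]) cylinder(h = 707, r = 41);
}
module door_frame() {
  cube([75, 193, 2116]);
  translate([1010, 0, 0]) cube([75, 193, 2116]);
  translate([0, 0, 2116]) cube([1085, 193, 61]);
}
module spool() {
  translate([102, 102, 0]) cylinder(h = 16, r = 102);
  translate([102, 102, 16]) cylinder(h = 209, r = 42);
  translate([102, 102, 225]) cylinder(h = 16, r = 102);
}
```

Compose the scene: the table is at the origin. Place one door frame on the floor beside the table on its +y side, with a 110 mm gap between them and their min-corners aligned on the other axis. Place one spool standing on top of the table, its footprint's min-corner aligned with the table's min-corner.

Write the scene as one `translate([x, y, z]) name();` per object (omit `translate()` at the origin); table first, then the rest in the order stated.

table();
translate([0, 848, 0]) door_frame();
translate([0, 0, 741]) spool();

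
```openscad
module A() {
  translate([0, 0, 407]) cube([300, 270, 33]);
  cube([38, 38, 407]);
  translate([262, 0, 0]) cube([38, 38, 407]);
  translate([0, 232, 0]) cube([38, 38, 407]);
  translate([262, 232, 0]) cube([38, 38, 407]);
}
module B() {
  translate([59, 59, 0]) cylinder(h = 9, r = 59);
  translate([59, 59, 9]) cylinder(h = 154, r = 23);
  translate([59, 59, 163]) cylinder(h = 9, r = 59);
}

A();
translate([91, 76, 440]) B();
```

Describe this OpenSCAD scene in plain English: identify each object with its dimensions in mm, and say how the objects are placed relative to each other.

A is a four-legged stool. The seat is 300×270 mm, 33 mm thick, top at z = 440 mm. It stands on four square legs, each 38×38 mm in cross-section, from z = 0 to the seat underside, each flush with a corner of the seat.

B is a spool: two coaxial disc flanges of radius 59 mm and thickness 9 mm, joined by a core cylinder of radius 23 mm and height 154 mm. The lower flange rests on z = 0 and the three cylinders share a vertical axis.

The spool is on top of the stool, centred.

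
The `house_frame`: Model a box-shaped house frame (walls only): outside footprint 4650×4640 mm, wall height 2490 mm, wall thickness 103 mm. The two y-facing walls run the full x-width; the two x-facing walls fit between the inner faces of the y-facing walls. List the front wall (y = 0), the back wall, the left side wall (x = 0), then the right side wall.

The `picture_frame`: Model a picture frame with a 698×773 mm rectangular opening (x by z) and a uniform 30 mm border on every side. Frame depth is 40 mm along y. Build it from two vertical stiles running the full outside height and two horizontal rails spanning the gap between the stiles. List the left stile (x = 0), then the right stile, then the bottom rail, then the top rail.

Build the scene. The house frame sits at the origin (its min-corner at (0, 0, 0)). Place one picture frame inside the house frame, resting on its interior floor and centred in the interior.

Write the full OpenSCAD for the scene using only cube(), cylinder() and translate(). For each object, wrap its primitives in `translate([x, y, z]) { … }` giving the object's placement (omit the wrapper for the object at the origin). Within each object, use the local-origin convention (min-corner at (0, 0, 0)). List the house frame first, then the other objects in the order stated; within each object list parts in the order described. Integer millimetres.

cube([4650, 103, 2490]);
translate([0, 4537, 0]) cube([4650, 103, 2490]);
translate([0, 103, 0]) cube([103, 4434, 2490]);
translate([4547, 103, 0]) cube([103, 4434, 2490]);
translate([1946, 2300, 0]) {
  cube([30, 40, 833]);
  translate([728, 0, 0]) cube([30, 40, 833]);
  translate([30, 0, 0]) cube([698, 40, 30]);
  translate([30, 0, 803]) cube([698, 40, 30]);
}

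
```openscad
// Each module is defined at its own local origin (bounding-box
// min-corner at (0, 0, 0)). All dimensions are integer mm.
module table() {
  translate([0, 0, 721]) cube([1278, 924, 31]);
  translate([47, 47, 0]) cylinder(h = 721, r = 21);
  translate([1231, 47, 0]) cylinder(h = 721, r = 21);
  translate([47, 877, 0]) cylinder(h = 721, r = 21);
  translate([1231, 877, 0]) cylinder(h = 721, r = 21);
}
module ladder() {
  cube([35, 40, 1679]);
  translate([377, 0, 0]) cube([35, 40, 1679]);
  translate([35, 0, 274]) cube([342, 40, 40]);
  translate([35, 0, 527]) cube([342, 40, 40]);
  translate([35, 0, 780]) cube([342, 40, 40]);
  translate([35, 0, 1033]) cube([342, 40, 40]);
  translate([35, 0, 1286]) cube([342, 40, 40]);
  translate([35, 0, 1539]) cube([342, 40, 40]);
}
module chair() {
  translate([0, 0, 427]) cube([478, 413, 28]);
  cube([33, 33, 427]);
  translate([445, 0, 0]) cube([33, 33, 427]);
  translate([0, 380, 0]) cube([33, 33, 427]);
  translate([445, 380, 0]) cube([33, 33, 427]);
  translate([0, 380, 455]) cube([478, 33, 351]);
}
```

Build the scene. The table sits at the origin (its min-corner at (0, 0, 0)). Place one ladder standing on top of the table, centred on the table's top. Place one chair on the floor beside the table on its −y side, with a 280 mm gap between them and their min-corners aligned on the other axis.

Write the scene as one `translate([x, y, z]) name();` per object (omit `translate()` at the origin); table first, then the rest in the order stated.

table();
translate([433, 442, 752]) ladder();
translate([0, -693, 0]) chair();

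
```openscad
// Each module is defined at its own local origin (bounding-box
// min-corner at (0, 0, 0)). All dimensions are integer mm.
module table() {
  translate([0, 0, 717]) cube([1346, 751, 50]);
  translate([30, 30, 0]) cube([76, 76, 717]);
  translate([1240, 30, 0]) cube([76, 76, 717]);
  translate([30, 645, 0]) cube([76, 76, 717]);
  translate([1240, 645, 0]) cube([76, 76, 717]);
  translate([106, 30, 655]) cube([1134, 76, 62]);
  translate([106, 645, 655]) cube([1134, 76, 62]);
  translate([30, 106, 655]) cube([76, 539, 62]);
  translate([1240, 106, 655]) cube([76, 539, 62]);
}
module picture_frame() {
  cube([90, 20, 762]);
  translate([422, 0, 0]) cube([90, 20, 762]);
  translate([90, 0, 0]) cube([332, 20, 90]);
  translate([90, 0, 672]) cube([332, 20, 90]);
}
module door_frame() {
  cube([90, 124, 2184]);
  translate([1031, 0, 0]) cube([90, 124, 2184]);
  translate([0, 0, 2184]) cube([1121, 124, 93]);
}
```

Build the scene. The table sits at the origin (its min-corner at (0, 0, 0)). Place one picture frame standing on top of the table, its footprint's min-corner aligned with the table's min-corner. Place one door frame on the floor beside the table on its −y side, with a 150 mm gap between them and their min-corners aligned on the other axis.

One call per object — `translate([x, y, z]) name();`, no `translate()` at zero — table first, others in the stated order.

table();
translate([0, 0, 767]) picture_frame();
translate([0, -274, 0]) door_frame();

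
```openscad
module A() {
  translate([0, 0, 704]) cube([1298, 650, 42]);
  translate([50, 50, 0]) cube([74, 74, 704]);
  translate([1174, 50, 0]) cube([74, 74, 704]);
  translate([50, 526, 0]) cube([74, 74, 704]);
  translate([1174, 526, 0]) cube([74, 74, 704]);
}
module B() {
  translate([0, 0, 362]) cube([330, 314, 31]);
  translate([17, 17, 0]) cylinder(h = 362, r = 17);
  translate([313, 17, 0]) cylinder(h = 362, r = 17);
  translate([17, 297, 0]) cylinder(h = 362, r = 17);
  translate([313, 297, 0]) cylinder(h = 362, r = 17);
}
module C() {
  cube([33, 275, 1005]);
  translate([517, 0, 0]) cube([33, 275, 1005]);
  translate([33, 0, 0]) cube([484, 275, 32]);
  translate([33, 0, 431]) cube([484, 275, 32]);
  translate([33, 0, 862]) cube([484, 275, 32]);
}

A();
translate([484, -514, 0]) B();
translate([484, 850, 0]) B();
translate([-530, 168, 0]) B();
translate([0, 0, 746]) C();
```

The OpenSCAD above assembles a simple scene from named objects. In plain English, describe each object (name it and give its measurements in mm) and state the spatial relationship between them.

A is a rectangular dining table. The top is 1298×650×42 mm with its upper surface at z = 746 mm. It stands on four 74×74 mm square legs, each inset 50 mm from the nearest pair of top edges, running from the floor to the underside of the top.

B is a four-legged stool. The seat is 330×314 mm, 31 mm thick, top at z = 393 mm. It stands on four round legs, each 34 mm in diameter, from z = 0 to the seat underside, each leg's axis is inset half a diameter from the nearest pair of seat edges (so the leg's bounding box is flush with the corner).

C is a bookshelf 550 mm wide overall, 275 mm deep and 1005 mm tall. The two sides are 33 mm thick vertical panels. 3 horizontal shelves of 32 mm thickness span between the inner faces of the sides; the lowest shelf sits on the floor and shelves are stacked with a clear vertical gap of 399 mm between each pair.

Three stools sit around the table at the −y, +y, −x sides. The bookshelf is on top of the table.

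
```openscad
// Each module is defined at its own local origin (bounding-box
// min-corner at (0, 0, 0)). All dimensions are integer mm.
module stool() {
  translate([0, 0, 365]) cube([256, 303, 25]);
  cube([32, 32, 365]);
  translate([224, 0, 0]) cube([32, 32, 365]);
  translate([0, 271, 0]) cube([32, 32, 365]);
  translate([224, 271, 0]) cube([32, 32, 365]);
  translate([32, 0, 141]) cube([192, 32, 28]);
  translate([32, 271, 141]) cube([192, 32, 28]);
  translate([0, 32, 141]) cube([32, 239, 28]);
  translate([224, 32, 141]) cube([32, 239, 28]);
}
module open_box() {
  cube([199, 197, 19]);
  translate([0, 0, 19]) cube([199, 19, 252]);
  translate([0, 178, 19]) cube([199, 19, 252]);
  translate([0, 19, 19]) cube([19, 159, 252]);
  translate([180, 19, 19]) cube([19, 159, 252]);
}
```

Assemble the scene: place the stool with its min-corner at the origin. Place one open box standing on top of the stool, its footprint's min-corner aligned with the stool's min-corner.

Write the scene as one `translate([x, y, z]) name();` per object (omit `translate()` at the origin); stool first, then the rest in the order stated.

stool();
translate([0, 0, 390]) open_box();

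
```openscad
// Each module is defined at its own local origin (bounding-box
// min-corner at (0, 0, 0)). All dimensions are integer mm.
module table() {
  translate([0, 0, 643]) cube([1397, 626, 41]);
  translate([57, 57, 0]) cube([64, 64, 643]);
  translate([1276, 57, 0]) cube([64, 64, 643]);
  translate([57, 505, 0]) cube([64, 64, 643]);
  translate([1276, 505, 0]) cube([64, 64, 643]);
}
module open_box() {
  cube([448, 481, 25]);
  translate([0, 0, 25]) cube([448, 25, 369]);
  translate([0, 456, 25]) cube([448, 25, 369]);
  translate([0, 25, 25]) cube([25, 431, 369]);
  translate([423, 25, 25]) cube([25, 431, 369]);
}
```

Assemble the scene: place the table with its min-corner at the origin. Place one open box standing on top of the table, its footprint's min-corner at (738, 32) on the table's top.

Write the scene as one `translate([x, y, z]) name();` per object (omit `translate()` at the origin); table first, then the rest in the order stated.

table();
translate([738, 32, 684]) open_box();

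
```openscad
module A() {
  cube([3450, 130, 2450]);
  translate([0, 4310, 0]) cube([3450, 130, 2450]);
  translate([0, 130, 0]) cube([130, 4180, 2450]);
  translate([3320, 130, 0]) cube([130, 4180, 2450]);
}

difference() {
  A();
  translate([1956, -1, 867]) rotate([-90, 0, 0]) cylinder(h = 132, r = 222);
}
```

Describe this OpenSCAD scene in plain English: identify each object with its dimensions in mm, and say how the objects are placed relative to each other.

A is a box-shaped house frame (walls only): outside footprint 3450×4440 mm, wall height 2450 mm, wall thickness 130 mm. The two y-facing walls run the full x-width; the two x-facing walls fit between the inner faces of the y-facing walls.

The house frame has a circular hole of radius 222 mm through its front wall, centred at (x = 1956, z = 867).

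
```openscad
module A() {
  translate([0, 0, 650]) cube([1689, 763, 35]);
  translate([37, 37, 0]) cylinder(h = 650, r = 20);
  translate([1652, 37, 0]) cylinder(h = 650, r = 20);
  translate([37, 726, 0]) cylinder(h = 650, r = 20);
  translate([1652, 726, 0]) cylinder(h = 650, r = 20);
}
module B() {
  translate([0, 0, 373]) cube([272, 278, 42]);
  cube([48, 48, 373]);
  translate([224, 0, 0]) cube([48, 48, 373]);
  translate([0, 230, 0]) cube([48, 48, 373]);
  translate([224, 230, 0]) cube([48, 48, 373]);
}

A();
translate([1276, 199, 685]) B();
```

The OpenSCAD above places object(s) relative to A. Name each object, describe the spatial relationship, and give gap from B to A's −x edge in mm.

The stool's min-x is at 1276; the table's min-x is 0; gap = 1276 mm.

A is a table. B is a stool. The stool is on top of the table. The gap from the stool to the table's −x edge is 1276 mm.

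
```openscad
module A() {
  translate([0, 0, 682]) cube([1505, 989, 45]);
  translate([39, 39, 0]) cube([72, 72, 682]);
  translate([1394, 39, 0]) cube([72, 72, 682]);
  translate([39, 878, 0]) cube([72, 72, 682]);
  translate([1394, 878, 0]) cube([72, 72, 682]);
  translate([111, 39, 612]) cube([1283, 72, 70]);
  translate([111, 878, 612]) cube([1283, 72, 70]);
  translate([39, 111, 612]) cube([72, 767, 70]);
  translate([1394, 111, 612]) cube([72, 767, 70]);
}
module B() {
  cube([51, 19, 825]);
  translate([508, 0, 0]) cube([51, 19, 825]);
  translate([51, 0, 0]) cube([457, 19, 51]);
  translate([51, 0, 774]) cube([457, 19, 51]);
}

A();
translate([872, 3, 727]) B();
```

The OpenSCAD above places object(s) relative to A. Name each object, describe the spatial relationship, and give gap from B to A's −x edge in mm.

The picture frame's min-x is at 872; the table's min-x is 0; gap = 872 mm.

A is a table. B is a picture frame. The picture frame is on top of the table. The gap from the picture frame to the table's −x edge is 872 mm.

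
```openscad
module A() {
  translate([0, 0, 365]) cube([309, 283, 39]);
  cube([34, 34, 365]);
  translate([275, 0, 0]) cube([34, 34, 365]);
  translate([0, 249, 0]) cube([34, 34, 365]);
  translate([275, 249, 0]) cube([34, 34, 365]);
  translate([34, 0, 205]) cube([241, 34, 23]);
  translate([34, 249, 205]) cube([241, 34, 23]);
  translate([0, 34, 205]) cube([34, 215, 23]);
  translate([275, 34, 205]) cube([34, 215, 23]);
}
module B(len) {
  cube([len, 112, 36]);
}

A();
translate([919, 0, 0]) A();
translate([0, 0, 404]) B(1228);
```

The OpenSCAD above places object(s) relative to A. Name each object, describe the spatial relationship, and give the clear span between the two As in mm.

A is a stool. B is a beam. A beam spans the tops of two stools. The clear span between the two stools is 610 mm.

Second stool starts at x = 919; first ends at x = 309; clear span = 919 − 309 = 610 mm.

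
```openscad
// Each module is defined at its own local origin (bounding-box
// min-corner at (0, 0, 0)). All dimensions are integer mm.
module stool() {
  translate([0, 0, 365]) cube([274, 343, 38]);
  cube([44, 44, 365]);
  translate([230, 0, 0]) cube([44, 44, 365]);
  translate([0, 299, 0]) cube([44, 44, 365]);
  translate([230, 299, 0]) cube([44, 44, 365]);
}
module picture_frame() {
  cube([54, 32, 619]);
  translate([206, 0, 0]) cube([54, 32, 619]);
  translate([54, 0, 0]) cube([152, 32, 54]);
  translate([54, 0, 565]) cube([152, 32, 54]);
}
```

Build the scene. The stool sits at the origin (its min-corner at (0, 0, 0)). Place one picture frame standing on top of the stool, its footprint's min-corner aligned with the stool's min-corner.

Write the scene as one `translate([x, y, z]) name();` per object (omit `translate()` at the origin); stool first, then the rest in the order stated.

stool();
translate([0, 0, 403]) picture_frame();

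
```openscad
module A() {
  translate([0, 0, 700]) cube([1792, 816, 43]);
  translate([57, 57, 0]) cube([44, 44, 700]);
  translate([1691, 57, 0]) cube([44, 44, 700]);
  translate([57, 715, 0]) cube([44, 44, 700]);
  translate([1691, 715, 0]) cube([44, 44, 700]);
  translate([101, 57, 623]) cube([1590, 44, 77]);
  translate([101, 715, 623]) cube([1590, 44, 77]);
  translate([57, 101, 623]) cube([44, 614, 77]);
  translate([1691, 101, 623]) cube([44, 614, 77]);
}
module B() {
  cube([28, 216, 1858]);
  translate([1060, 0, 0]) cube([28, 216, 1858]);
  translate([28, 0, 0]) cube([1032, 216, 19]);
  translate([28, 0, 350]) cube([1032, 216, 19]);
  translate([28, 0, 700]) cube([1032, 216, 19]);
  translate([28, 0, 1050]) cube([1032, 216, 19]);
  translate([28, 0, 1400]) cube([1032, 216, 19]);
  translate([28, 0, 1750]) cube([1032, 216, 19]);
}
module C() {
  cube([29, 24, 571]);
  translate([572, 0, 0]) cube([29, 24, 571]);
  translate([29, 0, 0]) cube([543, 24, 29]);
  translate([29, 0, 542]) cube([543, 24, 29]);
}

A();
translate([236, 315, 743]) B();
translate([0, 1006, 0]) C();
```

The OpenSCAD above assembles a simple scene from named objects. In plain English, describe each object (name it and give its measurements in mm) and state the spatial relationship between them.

A is a table: top 1792 mm (x) × 816 mm (y), 43 mm thick, upper face at z = 743 mm, on four 44×44 mm square legs, each inset 57 mm from the nearest pair of top edges, running from z = 0 to the bottom of the top. Four apron rails, 44 mm thick and 77 mm tall, run between adjacent legs with their top edges flush with the underside of the top and their outer faces flush with the legs' outer faces.

B is an open bookshelf. Two side panels, each 28 mm thick, 216 mm deep and 1858 mm tall, stand 1088 mm apart (outside-to-outside). Between them sit 6 shelves, each 19 mm thick and 216 mm deep, spanning the full gap between the sides. The bottom shelf rests on the floor (its underside at z = 0) and the clear gap between one shelf's top and the next shelf's underside is 331 mm.

C is a rectangular picture frame lying in the x–z plane (depth along y). The opening is 543 mm wide (x) by 513 mm tall (z), surrounded by a border 29 mm wide on all four sides. The frame is 24 mm deep and is made of two full-height vertical stiles with two horizontal rails fitted between them.

The bookshelf is on top of the table. The picture frame is on the floor beside the table on its +y side.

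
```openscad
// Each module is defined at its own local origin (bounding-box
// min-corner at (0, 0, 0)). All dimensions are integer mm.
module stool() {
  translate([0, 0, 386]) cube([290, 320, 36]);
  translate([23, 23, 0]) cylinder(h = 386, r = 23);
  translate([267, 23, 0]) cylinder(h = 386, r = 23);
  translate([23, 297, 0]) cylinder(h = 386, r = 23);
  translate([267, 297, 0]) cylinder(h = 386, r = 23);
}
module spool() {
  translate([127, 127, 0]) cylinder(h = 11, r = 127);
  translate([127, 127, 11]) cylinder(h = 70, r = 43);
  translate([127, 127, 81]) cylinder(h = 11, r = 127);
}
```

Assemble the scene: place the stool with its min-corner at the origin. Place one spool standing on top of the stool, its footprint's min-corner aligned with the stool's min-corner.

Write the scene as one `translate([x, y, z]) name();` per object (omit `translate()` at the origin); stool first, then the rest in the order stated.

stool();
translate([0, 0, 422]) spool();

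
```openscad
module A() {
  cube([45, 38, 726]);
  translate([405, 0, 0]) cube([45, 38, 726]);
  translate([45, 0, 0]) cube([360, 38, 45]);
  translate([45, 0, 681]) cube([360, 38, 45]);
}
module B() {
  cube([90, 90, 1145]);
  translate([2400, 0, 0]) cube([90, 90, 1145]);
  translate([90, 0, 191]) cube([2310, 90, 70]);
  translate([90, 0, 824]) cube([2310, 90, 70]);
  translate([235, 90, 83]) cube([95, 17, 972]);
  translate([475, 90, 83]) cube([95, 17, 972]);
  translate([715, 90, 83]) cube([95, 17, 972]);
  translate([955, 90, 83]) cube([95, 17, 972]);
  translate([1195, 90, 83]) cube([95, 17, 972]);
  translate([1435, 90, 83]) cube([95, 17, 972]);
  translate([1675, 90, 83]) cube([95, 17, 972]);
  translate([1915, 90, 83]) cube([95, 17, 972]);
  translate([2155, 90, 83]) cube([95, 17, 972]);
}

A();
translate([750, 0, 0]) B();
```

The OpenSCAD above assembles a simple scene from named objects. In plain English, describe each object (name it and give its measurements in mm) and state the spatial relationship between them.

A is a rectangular picture frame lying in the x–z plane (depth along y). The opening is 360 mm wide (x) by 636 mm tall (z), surrounded by a border 45 mm wide on all four sides. The frame is 38 mm deep and is made of two full-height vertical stiles with two horizontal rails fitted between them.

B is a fence section. Two 90×90 mm posts, 1145 mm tall, stand on the floor with a clear span of 2310 mm between their inner faces. Two horizontal rails of 90×70 mm section span the gap between the posts with their undersides at z = 191 mm and z = 824 mm, flush with the posts' −y face. 9 pickets, each 95 mm wide, 17 mm thick and 972 mm tall, are fixed to the +y face of the rails with their bottoms at z = 83 mm, evenly spaced across the span with equal gaps (rounded down to the nearest mm) at the −x end and between each pair — any rounding remainder accumulates at the +x end.

The fence section is on the floor beside the picture frame on its +x side.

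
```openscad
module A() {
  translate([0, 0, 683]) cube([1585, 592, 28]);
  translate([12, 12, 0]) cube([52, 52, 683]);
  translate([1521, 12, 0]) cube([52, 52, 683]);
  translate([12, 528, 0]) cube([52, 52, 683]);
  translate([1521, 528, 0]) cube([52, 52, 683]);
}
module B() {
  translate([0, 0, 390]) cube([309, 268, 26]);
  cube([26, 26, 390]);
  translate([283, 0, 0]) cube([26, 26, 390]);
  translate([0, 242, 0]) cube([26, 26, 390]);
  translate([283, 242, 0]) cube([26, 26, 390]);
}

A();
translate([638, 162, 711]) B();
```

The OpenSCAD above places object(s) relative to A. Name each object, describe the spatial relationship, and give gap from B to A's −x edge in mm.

A is a table. B is a stool. The stool is on top of the table, centred. The gap from the stool to the table's −x edge is 638 mm.

The stool's min-x is at 638; the table's min-x is 0; gap = 638 mm.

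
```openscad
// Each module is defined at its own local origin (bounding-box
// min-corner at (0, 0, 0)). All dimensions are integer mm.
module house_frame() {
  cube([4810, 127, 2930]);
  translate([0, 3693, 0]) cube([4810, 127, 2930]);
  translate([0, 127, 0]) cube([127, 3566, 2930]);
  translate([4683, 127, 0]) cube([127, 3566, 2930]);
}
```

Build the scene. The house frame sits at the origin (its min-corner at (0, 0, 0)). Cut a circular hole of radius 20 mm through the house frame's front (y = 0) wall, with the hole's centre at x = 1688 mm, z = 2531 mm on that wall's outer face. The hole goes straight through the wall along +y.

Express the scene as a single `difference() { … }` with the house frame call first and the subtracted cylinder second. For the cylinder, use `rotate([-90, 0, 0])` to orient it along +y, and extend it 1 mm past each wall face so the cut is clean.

difference() {
  house_frame();
  translate([1688, -1, 2531]) rotate([-90, 0, 0]) cylinder(h = 129, r = 20);
}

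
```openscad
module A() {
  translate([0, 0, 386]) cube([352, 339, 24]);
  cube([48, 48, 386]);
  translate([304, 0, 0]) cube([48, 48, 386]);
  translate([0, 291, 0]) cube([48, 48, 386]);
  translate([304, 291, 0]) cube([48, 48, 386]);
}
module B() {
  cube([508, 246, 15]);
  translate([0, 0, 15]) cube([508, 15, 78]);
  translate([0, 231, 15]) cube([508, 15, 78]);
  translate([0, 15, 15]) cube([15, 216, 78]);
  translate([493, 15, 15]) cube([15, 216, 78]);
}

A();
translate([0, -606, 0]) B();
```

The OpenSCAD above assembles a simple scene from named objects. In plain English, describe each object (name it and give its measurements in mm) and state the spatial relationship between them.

A is a four-legged stool. The seat is 352×339 mm, 24 mm thick, top at z = 410 mm. It stands on four square legs, each 48×48 mm in cross-section, from z = 0 to the seat underside, each flush with a corner of the seat.

B is an open storage box with external size 508×246×93 mm and wall thickness 15 mm (the base is also 15 mm thick). The base covers the whole footprint; the four walls stand on the base, with the y-facing walls full-width and the x-facing walls fitting between their inner faces.

The open box is on the floor beside the stool on its −y side.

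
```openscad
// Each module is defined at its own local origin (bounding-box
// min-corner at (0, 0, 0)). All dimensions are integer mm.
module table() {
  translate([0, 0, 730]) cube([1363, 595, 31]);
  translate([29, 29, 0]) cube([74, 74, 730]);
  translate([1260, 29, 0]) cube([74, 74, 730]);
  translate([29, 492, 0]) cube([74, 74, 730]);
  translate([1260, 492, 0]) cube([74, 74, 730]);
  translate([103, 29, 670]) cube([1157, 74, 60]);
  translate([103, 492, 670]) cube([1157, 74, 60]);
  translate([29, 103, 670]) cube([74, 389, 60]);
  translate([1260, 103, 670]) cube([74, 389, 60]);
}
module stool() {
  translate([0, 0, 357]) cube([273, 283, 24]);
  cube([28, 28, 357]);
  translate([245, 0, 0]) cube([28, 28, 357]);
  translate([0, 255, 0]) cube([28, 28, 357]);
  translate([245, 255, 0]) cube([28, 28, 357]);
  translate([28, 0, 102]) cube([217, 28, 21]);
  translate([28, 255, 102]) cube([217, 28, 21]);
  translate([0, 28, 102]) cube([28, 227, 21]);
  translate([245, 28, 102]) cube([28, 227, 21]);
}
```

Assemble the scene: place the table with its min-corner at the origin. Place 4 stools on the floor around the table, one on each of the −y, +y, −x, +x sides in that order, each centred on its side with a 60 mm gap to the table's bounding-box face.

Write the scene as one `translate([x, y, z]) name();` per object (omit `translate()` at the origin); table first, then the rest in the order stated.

table();
translate([545, -343, 0]) stool();
translate([545, 655, 0]) stool();
translate([-333, 156, 0]) stool();
translate([1423, 156, 0]) stool();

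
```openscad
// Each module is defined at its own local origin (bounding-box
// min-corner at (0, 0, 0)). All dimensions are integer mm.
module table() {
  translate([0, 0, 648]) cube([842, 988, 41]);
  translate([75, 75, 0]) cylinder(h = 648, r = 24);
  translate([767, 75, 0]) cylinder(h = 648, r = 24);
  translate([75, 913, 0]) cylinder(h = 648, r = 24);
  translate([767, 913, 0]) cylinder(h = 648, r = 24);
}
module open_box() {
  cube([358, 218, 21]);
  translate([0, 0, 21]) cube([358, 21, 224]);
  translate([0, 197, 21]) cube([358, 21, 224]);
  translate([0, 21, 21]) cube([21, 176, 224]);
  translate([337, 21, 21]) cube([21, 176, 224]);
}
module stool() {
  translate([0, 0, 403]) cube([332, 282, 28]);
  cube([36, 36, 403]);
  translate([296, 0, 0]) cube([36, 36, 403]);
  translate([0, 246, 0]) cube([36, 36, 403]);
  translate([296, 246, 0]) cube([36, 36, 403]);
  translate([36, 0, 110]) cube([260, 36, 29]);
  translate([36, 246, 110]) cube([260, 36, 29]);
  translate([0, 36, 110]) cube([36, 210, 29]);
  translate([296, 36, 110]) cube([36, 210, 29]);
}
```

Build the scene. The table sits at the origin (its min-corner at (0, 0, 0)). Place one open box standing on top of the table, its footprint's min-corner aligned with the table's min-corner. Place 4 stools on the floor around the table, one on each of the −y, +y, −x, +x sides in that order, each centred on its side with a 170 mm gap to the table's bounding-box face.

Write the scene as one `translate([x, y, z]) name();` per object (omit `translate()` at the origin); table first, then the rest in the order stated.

table();
translate([0, 0, 689]) open_box();
translate([255, -452, 0]) stool();
translate([255, 1158, 0]) stool();
translate([-502, 353, 0]) stool();
translate([1012, 353, 0]) stool();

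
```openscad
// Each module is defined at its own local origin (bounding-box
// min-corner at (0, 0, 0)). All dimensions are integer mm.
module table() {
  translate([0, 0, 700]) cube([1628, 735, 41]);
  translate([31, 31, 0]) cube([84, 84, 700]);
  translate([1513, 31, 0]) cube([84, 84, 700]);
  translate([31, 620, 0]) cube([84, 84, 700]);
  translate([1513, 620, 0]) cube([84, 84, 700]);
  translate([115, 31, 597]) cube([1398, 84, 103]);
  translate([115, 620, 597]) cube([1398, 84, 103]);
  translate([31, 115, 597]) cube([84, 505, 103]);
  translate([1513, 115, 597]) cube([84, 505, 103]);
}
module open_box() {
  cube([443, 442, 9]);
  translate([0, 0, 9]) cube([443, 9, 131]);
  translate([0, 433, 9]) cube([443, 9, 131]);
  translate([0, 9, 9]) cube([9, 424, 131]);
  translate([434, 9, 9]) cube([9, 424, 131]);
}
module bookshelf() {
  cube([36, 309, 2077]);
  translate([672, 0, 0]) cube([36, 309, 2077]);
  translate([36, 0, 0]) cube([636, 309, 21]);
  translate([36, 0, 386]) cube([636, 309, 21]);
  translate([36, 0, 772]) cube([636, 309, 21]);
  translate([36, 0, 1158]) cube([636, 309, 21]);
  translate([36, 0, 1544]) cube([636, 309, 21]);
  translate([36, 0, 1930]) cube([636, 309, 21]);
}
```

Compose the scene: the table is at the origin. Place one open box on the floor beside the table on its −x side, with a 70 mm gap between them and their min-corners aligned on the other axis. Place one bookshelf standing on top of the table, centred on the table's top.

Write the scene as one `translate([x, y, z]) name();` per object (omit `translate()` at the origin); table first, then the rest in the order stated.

table();
translate([-513, 0, 0]) open_box();
translate([460, 213, 741]) bookshelf();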